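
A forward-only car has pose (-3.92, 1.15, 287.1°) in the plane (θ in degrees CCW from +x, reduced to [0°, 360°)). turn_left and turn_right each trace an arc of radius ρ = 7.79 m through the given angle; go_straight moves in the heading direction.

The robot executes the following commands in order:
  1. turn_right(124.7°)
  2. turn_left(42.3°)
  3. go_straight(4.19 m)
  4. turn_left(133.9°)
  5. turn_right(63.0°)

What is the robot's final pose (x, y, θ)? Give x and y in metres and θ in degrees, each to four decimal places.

set_pose: (x, y, θ) = (-3.9200, 1.1500, 287.1000°), ρ = 7.79
turn_right(124.7°): centre at ρ to the right, rotate −124.7° → (-13.7211, -8.5659, 162.4000°)
turn_left(42.3°): centre at ρ to the left, rotate +42.3° → (-19.3317, -8.9140, 204.7000°)
go_straight(4.19): x += 4.19·cos θ, y += 4.19·sin θ → (-23.1384, -10.6649, 204.7000°)
turn_left(133.9°): centre at ρ to the left, rotate +133.9° → (-22.7256, -24.9951, 338.6000°)
turn_right(63.0°): centre at ρ to the right, rotate −63.0° → (-17.8152, -31.4878, 275.6000°)

(-17.8152, -31.4878, 275.6000°)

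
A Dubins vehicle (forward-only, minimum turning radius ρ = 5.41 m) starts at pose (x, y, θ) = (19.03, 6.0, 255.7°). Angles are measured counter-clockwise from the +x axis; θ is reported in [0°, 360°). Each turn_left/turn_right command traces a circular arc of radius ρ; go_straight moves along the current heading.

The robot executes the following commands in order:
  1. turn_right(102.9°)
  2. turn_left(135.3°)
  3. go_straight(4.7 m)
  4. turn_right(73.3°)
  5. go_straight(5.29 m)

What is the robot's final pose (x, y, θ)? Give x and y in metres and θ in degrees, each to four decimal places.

(-1.2389, -17.5777, 214.8000°)

set_pose: (x, y, θ) = (19.0300, 6.0000, 255.7000°), ρ = 5.41
turn_right(102.9°): centre at ρ to the right, rotate −102.9° → (11.3147, 2.5245, 152.8000°)
turn_left(135.3°): centre at ρ to the left, rotate +135.3° → (3.6995, -3.9680, 288.1000°)
go_straight(4.7): x += 4.7·cos θ, y += 4.7·sin θ → (5.1597, -8.4354, 288.1000°)
turn_right(73.3°): centre at ρ to the right, rotate −73.3° → (3.1050, -14.5586, 214.8000°)
go_straight(5.29): x += 5.29·cos θ, y += 5.29·sin θ → (-1.2389, -17.5777, 214.8000°)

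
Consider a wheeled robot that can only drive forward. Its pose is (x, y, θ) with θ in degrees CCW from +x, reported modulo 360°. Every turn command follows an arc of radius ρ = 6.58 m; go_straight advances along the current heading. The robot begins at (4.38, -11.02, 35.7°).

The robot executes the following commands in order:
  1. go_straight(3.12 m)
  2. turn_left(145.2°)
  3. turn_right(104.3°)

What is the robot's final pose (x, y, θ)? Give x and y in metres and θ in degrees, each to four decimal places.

set_pose: (x, y, θ) = (4.3800, -11.0200, 35.7000°), ρ = 6.58
go_straight(3.12): x += 3.12·cos θ, y += 3.12·sin θ → (6.9137, -9.1994, 35.7000°)
turn_left(145.2°): centre at ρ to the left, rotate +145.2° → (2.9706, 2.7233, 180.9000°)
turn_right(104.3°): centre at ρ to the right, rotate −104.3° → (-3.5336, 10.8274, 76.6000°)

(-3.5336, 10.8274, 76.6000°)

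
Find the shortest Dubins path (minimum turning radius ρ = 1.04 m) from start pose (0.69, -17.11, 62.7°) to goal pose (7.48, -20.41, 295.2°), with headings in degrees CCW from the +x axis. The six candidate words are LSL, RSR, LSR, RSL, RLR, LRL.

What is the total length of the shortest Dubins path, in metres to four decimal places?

Let ψ = atan2(Δy, Δx) = atan2(-3.30, 6.79) = -25.9202° be the start→goal bearing.
Normalize: d = |goal − start| / ρ = 7.549444/1.04 = 7.259080, α = (θ_start − ψ) mod 360° = 88.6202° = 1.546714 rad, β = (θ_goal − ψ) mod 360° = 321.1202° = 5.604604 rad.
Common terms: sin α = 0.999710, cos α = 0.024080, sin β = -0.627689, cos β = 0.778464, cos(α−β) = -0.608761, d² = 52.694249. Work in radians in the unit-radius frame; every candidate has L = ρ·(t + p + q).
LSL: p² = 2 + d² − 2cos(α−β) + 2d(sin α − sin β) = 79.538616; p = √p² = 8.918442; φ = atan2(cos β − cos α, d + sin α − sin β) = 0.084688 rad; t = (φ − α) mod 2π = 4.821160 rad, q = (β − φ) mod 2π = 5.519916 rad → L = 1.04·(4.821160 + 8.918442 + 5.519916) = 1.04·19.259518 = 20.029899 m
RSR: p² = 2 + d² − 2cos(α−β) + 2d(sin β − sin α) = 32.284929; p = √p² = 5.681983; φ = atan2(cos α − cos β, d − sin α + sin β) = -0.133161 rad; t = (α − φ) mod 2π = 1.679874 rad, q = (φ − β) mod 2π = 0.545420 rad → L = 1.04·(1.679874 + 5.681983 + 0.545420) = 1.04·7.907278 = 8.223569 m
LSR: p² = d² − 2 + 2cos(α−β) + 2d(sin α + sin β) = 54.877785; p = √p² = 7.407954; φ = atan2(−cos α − cos β, d + sin α + sin β) − atan2(−2, p) = 0.158911 rad; t = (φ − α) mod 2π = 4.895383 rad, q = (φ − β) mod 2π = 0.837492 rad → L = 1.04·(4.895383 + 7.407954 + 0.837492) = 1.04·13.140829 = 13.666462 m
RSL: p² = d² − 2 + 2cos(α−β) − 2d(sin α + sin β) = 44.075668; p = √p² = 6.638951; φ = atan2(cos α + cos β, d − sin α − sin β) − atan2(2, p) = -0.176599 rad; t = (α − φ) mod 2π = 1.723313 rad, q = (β − φ) mod 2π = 5.781203 rad → L = 1.04·(1.723313 + 6.638951 + 5.781203) = 1.04·14.143467 = 14.709206 m
RLR: c = (6 − d² + 2cos(α−β) + 2d(sin α − sin β))/8 = -3.035616, |c| > 1 → infeasible
LRL: c = (6 − d² + 2cos(α−β) − 2d(sin α − sin β))/8 = -8.942327, |c| > 1 → infeasible
Shortest: RSR with L = 8.223569 m ≈ 8.2236 m

8.2236 m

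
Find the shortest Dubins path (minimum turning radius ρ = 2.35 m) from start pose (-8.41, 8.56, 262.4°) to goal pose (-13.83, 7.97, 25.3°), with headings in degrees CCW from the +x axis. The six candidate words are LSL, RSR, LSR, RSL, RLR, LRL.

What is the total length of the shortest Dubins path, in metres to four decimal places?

Let ψ = atan2(Δy, Δx) = atan2(-0.59, -5.42) = -173.7875° be the start→goal bearing.
Normalize: d = |goal − start| / ρ = 5.452018/2.35 = 2.320008, α = (θ_start − ψ) mod 360° = 76.1875° = 1.329722 rad, β = (θ_goal − ψ) mod 360° = 199.0875° = 3.474732 rad.
Common terms: sin α = 0.971082, cos α = 0.238746, sin β = -0.327011, cos β = -0.945020, cos(α−β) = -0.543174, d² = 5.382435. Work in radians in the unit-radius frame; every candidate has L = ρ·(t + p + q).
LSL: p² = 2 + d² − 2cos(α−β) + 2d(sin α − sin β) = 14.491957; p = √p² = 3.806830; φ = atan2(cos β − cos α, d + sin α − sin β) = -0.316201 rad; t = (φ − α) mod 2π = 4.637262 rad, q = (β − φ) mod 2π = 3.790933 rad → L = 2.35·(4.637262 + 3.806830 + 3.790933) = 2.35·12.235025 = 28.752309 m
RSR: p² = 2 + d² − 2cos(α−β) + 2d(sin β − sin α) = 2.445612; p = √p² = 1.563845; φ = atan2(cos α − cos β, d − sin α + sin β) = 0.858646 rad; t = (α − φ) mod 2π = 0.471076 rad, q = (φ − β) mod 2π = 3.667100 rad → L = 2.35·(0.471076 + 1.563845 + 3.667100) = 2.35·5.702021 = 13.399749 m
LSR: p² = d² − 2 + 2cos(α−β) + 2d(sin α + sin β) = 5.284585; p = √p² = 2.298823; φ = atan2(−cos α − cos β, d + sin α + sin β) − atan2(−2, p) = 0.949913 rad; t = (φ − α) mod 2π = 5.903376 rad, q = (φ − β) mod 2π = 3.758367 rad → L = 2.35·(5.903376 + 2.298823 + 3.758367) = 2.35·11.960566 = 28.107329 m
RSL: p² = d² − 2 + 2cos(α−β) − 2d(sin α + sin β) = -0.692412 < 0 → infeasible
RLR: c = (6 − d² + 2cos(α−β) + 2d(sin α − sin β))/8 = 0.694299; p = 2π − arccos c = 5.479834 rad; φ = atan2(cos α − cos β, d − sin α + sin β) = 0.858646 rad; t = (α − φ + p/2) mod 2π = 3.210993 rad, q = (α − β − t + p) mod 2π = 0.123832 rad → L = 2.35·(3.210993 + 5.479834 + 0.123832) = 2.35·8.814658 = 20.714446 m
LRL: c = (6 − d² + 2cos(α−β) − 2d(sin α − sin β))/8 = -0.811495; p = 2π − arccos c = 3.765684 rad; φ = atan2(cos β − cos α, d + sin α − sin β) = -0.316201 rad; t = (φ − α + p/2) mod 2π = 0.236918 rad, q = (β − α − t + p) mod 2π = 5.673775 rad → L = 2.35·(0.236918 + 3.765684 + 5.673775) = 2.35·9.676377 = 22.739486 m
Shortest: RSR with L = 13.399749 m ≈ 13.3997 m

13.3997 m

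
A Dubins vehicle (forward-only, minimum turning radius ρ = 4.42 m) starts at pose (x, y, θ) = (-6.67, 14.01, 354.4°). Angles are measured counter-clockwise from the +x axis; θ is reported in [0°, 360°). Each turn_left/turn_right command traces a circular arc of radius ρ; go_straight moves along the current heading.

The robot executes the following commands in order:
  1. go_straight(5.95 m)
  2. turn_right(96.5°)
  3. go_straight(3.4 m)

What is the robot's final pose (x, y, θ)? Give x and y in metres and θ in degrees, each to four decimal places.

set_pose: (x, y, θ) = (-6.6700, 14.0100, 354.4000°), ρ = 4.42
go_straight(5.95): x += 5.95·cos θ, y += 5.95·sin θ → (-0.7484, 13.4294, 354.4000°)
turn_right(96.5°): centre at ρ to the right, rotate −96.5° → (3.1421, 8.1040, 257.9000°)
go_straight(3.4): x += 3.4·cos θ, y += 3.4·sin θ → (2.4294, 4.7795, 257.9000°)

(2.4294, 4.7795, 257.9000°)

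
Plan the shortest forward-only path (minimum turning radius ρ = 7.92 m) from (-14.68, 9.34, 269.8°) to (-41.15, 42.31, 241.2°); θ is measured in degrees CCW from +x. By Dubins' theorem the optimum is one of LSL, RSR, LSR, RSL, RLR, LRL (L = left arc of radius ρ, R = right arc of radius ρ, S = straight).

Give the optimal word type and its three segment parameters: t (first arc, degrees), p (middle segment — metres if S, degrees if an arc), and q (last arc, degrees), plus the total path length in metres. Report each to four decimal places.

Let ψ = atan2(Δy, Δx) = atan2(32.97, -26.47) = 128.7593° be the start→goal bearing.
Normalize: d = |goal − start| / ρ = 42.280986/7.92 = 5.338508, α = (θ_start − ψ) mod 360° = 141.0407° = 2.461625 rad, β = (θ_goal − ψ) mod 360° = 112.4407° = 1.962461 rad.
Common terms: sin α = 0.628768, cos α = -0.777593, sin β = 0.924275, cos β = -0.381727, cos(α−β) = 0.877983, d² = 28.499672. Work in radians in the unit-radius frame; every candidate has L = ρ·(t + p + q).
LSL: p² = 2 + d² − 2cos(α−β) + 2d(sin α − sin β) = 25.588572; p = √p² = 5.058515; φ = atan2(cos β − cos α, d + sin α − sin β) = 0.078337 rad; t = (φ − α) mod 2π = 3.899898 rad, q = (β − φ) mod 2π = 1.884123 rad → L = 7.92·(3.899898 + 5.058515 + 1.884123) = 7.92·10.842536 = 85.872884 m
RSR: p² = 2 + d² − 2cos(α−β) + 2d(sin β − sin α) = 31.898840; p = √p² = 5.647906; φ = atan2(cos α − cos β, d − sin α + sin β) = -0.070148 rad; t = (α − φ) mod 2π = 2.531773 rad, q = (φ − β) mod 2π = 4.250576 rad → L = 7.92·(2.531773 + 5.647906 + 4.250576) = 7.92·12.430255 = 98.447622 m
LSR: p² = d² − 2 + 2cos(α−β) + 2d(sin α + sin β) = 44.837502; p = √p² = 6.696081; φ = atan2(−cos α − cos β, d + sin α + sin β) − atan2(−2, p) = 0.456910 rad; t = (φ − α) mod 2π = 4.278471 rad, q = (φ − β) mod 2π = 4.777635 rad → L = 7.92·(4.278471 + 6.696081 + 4.777635) = 7.92·15.752186 = 124.757317 m
RSL: p² = d² − 2 + 2cos(α−β) − 2d(sin α + sin β) = 11.673773; p = √p² = 3.416690; φ = atan2(cos α + cos β, d − sin α − sin β) − atan2(2, p) = -0.826773 rad; t = (α − φ) mod 2π = 3.288398 rad, q = (β − φ) mod 2π = 2.789233 rad → L = 7.92·(3.288398 + 3.416690 + 2.789233) = 7.92·9.494322 = 75.195026 m
RLR: c = (6 − d² + 2cos(α−β) + 2d(sin α − sin β))/8 = -2.987355, |c| > 1 → infeasible
LRL: c = (6 − d² + 2cos(α−β) − 2d(sin α − sin β))/8 = -2.198571, |c| > 1 → infeasible
Shortest: RSL with L = 75.195026 m ≈ 75.1950 m
Convert RSL to answer units (arcs ×180/π): t = 3.288398·180/π = 188.4113°, p = ρ·p = 7.92·3.416690 = 27.0602 m, q = 2.789233·180/π = 159.8113°, L = 75.1950 m.

RSL: t = 188.4113°, p = 27.0602 m, q = 159.8113°, L = 75.1950 m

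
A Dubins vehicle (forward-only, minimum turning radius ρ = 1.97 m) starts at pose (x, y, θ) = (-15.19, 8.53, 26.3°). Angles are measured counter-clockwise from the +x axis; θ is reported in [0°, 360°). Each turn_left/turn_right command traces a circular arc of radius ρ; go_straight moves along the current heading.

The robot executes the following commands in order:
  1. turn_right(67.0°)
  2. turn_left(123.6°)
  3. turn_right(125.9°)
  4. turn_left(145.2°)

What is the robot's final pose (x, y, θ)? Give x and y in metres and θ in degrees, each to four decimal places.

(-3.2255, 12.5618, 102.2000°)

set_pose: (x, y, θ) = (-15.1900, 8.5300, 26.3000°), ρ = 1.97
turn_right(67.0°): centre at ρ to the right, rotate −67.0° → (-13.0325, 8.2574, -40.7000° ≡ 319.3000°)
turn_left(123.6°): centre at ρ to the left, rotate +123.6° → (-9.7930, 9.5075, 442.9000° ≡ 82.9000°)
turn_right(125.9°): centre at ρ to the right, rotate −125.9° → (-6.4946, 10.7047, -43.0000° ≡ 317.0000°)
turn_left(145.2°): centre at ρ to the left, rotate +145.2° → (-3.2255, 12.5618, 462.2000° ≡ 102.2000°)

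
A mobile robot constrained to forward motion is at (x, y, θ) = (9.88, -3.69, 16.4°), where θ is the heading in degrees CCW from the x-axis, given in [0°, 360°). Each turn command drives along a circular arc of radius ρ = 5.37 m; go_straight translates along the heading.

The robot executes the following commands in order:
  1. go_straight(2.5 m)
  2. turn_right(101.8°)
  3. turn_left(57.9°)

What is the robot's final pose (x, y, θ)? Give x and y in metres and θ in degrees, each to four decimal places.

set_pose: (x, y, θ) = (9.8800, -3.6900, 16.4000°), ρ = 5.37
go_straight(2.5): x += 2.5·cos θ, y += 2.5·sin θ → (12.2783, -2.9841, 16.4000°)
turn_right(101.8°): centre at ρ to the right, rotate −101.8° → (19.1472, -7.7050, -85.4000° ≡ 274.6000°)
turn_left(57.9°): centre at ρ to the left, rotate +57.9° → (22.0203, -12.0376, 332.5000°)

(22.0203, -12.0376, 332.5000°)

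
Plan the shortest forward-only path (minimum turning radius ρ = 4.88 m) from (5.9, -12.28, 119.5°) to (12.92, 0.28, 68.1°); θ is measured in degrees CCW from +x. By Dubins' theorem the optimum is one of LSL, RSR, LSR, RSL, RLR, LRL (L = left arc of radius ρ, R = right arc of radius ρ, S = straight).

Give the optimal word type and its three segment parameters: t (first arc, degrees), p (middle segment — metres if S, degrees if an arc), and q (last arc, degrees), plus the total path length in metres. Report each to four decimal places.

Let ψ = atan2(Δy, Δx) = atan2(12.56, 7.02) = 60.7984° be the start→goal bearing.
Normalize: d = |goal − start| / ρ = 14.388676/4.88 = 2.948499, α = (θ_start − ψ) mod 360° = 58.7016° = 1.024536 rad, β = (θ_goal − ψ) mod 360° = 7.3016° = 0.127437 rad.
Common terms: sin α = 0.854473, cos α = 0.519496, sin β = 0.127092, cos β = 0.991891, cos(α−β) = 0.623880, d² = 8.693648. Work in radians in the unit-radius frame; every candidate has L = ρ·(t + p + q).
LSL: p² = 2 + d² − 2cos(α−β) + 2d(sin α − sin β) = 13.735254; p = √p² = 3.706110; φ = atan2(cos β − cos α, d + sin α − sin β) = 0.127812 rad; t = (φ − α) mod 2π = 5.386461 rad, q = (β − φ) mod 2π = 6.282810 rad → L = 4.88·(5.386461 + 3.706110 + 6.282810) = 4.88·15.375382 = 75.031863 m
RSR: p² = 2 + d² − 2cos(α−β) + 2d(sin β − sin α) = 5.156522; p = √p² = 2.270798; φ = atan2(cos α − cos β, d − sin α + sin β) = -0.209561 rad; t = (α − φ) mod 2π = 1.234097 rad, q = (φ − β) mod 2π = 5.946188 rad → L = 4.88·(1.234097 + 2.270798 + 5.946188) = 4.88·9.451082 = 46.121282 m
LSR: p² = d² − 2 + 2cos(α−β) + 2d(sin α + sin β) = 13.729694; p = √p² = 3.705360; φ = atan2(−cos α − cos β, d + sin α + sin β) − atan2(−2, p) = 0.127812 rad; t = (φ − α) mod 2π = 5.386461 rad, q = (φ − β) mod 2π = 0.000375 rad → L = 4.88·(5.386461 + 3.705360 + 0.000375) = 4.88·9.092196 = 44.369919 m
RSL: p² = d² − 2 + 2cos(α−β) − 2d(sin α + sin β) = 2.153119; p = √p² = 1.467351; φ = atan2(cos α + cos β, d − sin α − sin β) − atan2(2, p) = -0.282653 rad; t = (α − φ) mod 2π = 1.307189 rad, q = (β − φ) mod 2π = 0.410090 rad → L = 4.88·(1.307189 + 1.467351 + 0.410090) = 4.88·3.184630 = 15.540995 m
RLR: c = (6 − d² + 2cos(α−β) + 2d(sin α − sin β))/8 = 0.355435; p = 2π − arccos c = 5.075768 rad; φ = atan2(cos α − cos β, d − sin α + sin β) = -0.209561 rad; t = (α − φ + p/2) mod 2π = 3.771981 rad, q = (α − β − t + p) mod 2π = 2.200886 rad → L = 4.88·(3.771981 + 5.075768 + 2.200886) = 4.88·11.048635 = 53.917341 m
LRL: c = (6 − d² + 2cos(α−β) − 2d(sin α − sin β))/8 = -0.716907; p = 2π − arccos c = 3.913034 rad; φ = atan2(cos β − cos α, d + sin α − sin β) = 0.127812 rad; t = (φ − α + p/2) mod 2π = 1.059793 rad, q = (β − α − t + p) mod 2π = 1.956142 rad → L = 4.88·(1.059793 + 3.913034 + 1.956142) = 4.88·6.928968 = 33.813364 m
Shortest: RSL with L = 15.540995 m ≈ 15.5410 m
Convert RSL to answer units (arcs ×180/π): t = 1.307189·180/π = 74.8964°, p = ρ·p = 4.88·1.467351 = 7.1607 m, q = 0.410090·180/π = 23.4964°, L = 15.5410 m.

RSL: t = 74.8964°, p = 7.1607 m, q = 23.4964°, L = 15.5410 m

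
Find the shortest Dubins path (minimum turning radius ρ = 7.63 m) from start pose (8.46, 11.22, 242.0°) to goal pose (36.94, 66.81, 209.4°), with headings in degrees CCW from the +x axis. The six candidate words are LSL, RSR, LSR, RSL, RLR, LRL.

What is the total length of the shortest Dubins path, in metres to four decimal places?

101.9819 m

Let ψ = atan2(Δy, Δx) = atan2(55.59, 28.48) = 62.8729° be the start→goal bearing.
Normalize: d = |goal − start| / ρ = 62.460856/7.63 = 8.186220, α = (θ_start − ψ) mod 360° = 179.1271° = 3.126357 rad, β = (θ_goal − ψ) mod 360° = 146.5271° = 2.557380 rad.
Common terms: sin α = 0.015235, cos α = -0.999884, sin β = 0.551543, cos β = -0.834147, cos(α−β) = 0.842452, d² = 67.014192. Work in radians in the unit-radius frame; every candidate has L = ρ·(t + p + q).
LSL: p² = 2 + d² − 2cos(α−β) + 2d(sin α − sin β) = 58.548616; p = √p² = 7.651707; φ = atan2(cos β − cos α, d + sin α − sin β) = 0.021662 rad; t = (φ − α) mod 2π = 3.178490 rad, q = (β − φ) mod 2π = 2.535718 rad → L = 7.63·(3.178490 + 7.651707 + 2.535718) = 7.63·13.365915 = 101.981929 m
RSR: p² = 2 + d² − 2cos(α−β) + 2d(sin β − sin α) = 76.109958; p = √p² = 8.724102; φ = atan2(cos α − cos β, d − sin α + sin β) = -0.018999 rad; t = (α − φ) mod 2π = 3.145356 rad, q = (φ − β) mod 2π = 3.706807 rad → L = 7.63·(3.145356 + 8.724102 + 3.706807) = 7.63·15.576265 = 118.846900 m
LSR: p² = d² − 2 + 2cos(α−β) + 2d(sin α + sin β) = 75.978628; p = √p² = 8.716572; φ = atan2(−cos α − cos β, d + sin α + sin β) − atan2(−2, p) = 0.432088 rad; t = (φ − α) mod 2π = 3.588916 rad, q = (φ − β) mod 2π = 4.157893 rad → L = 7.63·(3.588916 + 8.716572 + 4.157893) = 7.63·16.463381 = 125.615596 m
RSL: p² = d² − 2 + 2cos(α−β) − 2d(sin α + sin β) = 57.419565; p = √p² = 7.577570; φ = atan2(cos α + cos β, d − sin α − sin β) − atan2(2, p) = -0.494263 rad; t = (α − φ) mod 2π = 3.620620 rad, q = (β − φ) mod 2π = 3.051643 rad → L = 7.63·(3.620620 + 7.577570 + 3.051643) = 7.63·14.249832 = 108.726221 m
RLR: c = (6 − d² + 2cos(α−β) + 2d(sin α − sin β))/8 = -8.513745, |c| > 1 → infeasible
LRL: c = (6 − d² + 2cos(α−β) − 2d(sin α − sin β))/8 = -6.318577, |c| > 1 → infeasible
Shortest: LSL with L = 101.981929 m ≈ 101.9819 m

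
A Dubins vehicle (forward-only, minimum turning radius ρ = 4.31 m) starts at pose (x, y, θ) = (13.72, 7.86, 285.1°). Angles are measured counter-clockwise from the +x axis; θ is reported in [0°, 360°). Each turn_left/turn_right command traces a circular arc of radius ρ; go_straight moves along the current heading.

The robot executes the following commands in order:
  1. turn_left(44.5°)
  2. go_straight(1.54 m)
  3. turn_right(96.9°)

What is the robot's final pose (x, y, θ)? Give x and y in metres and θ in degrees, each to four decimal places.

(18.2759, -1.8432, 232.7000°)

set_pose: (x, y, θ) = (13.7200, 7.8600, 285.1000°), ρ = 4.31
turn_left(44.5°): centre at ρ to the left, rotate +44.5° → (15.7002, 5.2653, 329.6000°)
go_straight(1.54): x += 1.54·cos θ, y += 1.54·sin θ → (17.0285, 4.4860, 329.6000°)
turn_right(96.9°): centre at ρ to the right, rotate −96.9° → (18.2759, -1.8432, 232.7000°)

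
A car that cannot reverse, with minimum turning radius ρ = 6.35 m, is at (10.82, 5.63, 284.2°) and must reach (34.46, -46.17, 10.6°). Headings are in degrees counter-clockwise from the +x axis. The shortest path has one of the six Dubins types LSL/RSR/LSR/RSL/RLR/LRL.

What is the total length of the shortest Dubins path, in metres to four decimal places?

59.4367 m

Let ψ = atan2(Δy, Δx) = atan2(-51.80, 23.64) = -65.4694° be the start→goal bearing.
Normalize: d = |goal − start| / ρ = 56.939350/6.35 = 8.966827, α = (θ_start − ψ) mod 360° = 349.6694° = 6.102883 rad, β = (θ_goal − ψ) mod 360° = 76.0694° = 1.327662 rad.
Common terms: sin α = -0.179327, cos α = 0.983790, sin β = 0.970588, cos β = 0.240746, cos(α−β) = 0.062791, d² = 80.403983. Work in radians in the unit-radius frame; every candidate has L = ρ·(t + p + q).
LSL: p² = 2 + d² − 2cos(α−β) + 2d(sin α − sin β) = 61.656220; p = √p² = 7.852147; φ = atan2(cos β − cos α, d + sin α − sin β) = -0.094771 rad; t = (φ − α) mod 2π = 0.085531 rad, q = (β − φ) mod 2π = 1.422433 rad → L = 6.35·(0.085531 + 7.852147 + 1.422433) = 6.35·9.360112 = 59.436711 m
RSR: p² = 2 + d² − 2cos(α−β) + 2d(sin β − sin α) = 102.900583; p = √p² = 10.143992; φ = atan2(cos α − cos β, d − sin α + sin β) = 0.073315 rad; t = (α − φ) mod 2π = 6.029568 rad, q = (φ − β) mod 2π = 5.028838 rad → L = 6.35·(6.029568 + 10.143992 + 5.028838) = 6.35·21.202399 = 134.635231 m
LSR: p² = d² − 2 + 2cos(α−β) + 2d(sin α + sin β) = 92.719767; p = √p² = 9.629110; φ = atan2(−cos α − cos β, d + sin α + sin β) − atan2(−2, p) = 0.079955 rad; t = (φ − α) mod 2π = 0.260257 rad, q = (φ − β) mod 2π = 5.035478 rad → L = 6.35·(0.260257 + 9.629110 + 5.035478) = 6.35·14.924846 = 94.772772 m
RSL: p² = d² − 2 + 2cos(α−β) − 2d(sin α + sin β) = 64.339361; p = √p² = 8.021182; φ = atan2(cos α + cos β, d − sin α − sin β) − atan2(2, p) = -0.095683 rad; t = (α − φ) mod 2π = 6.198565 rad, q = (β − φ) mod 2π = 1.423345 rad → L = 6.35·(6.198565 + 8.021182 + 1.423345) = 6.35·15.643092 = 99.333635 m
RLR: c = (6 − d² + 2cos(α−β) + 2d(sin α − sin β))/8 = -11.862573, |c| > 1 → infeasible
LRL: c = (6 − d² + 2cos(α−β) − 2d(sin α − sin β))/8 = -6.707028, |c| > 1 → infeasible
Shortest: LSL with L = 59.436711 m ≈ 59.4367 m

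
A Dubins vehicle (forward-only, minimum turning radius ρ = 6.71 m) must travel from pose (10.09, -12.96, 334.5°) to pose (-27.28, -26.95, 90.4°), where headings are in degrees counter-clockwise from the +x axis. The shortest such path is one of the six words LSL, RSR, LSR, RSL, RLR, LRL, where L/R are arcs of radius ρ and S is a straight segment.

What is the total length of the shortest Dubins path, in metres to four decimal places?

Let ψ = atan2(Δy, Δx) = atan2(-13.99, -37.37) = -159.4759° be the start→goal bearing.
Normalize: d = |goal − start| / ρ = 39.902845/6.71 = 5.946773, α = (θ_start − ψ) mod 360° = 133.9759° = 2.338320 rad, β = (θ_goal − ψ) mod 360° = 249.8759° = 4.361157 rad.
Common terms: sin α = 0.719632, cos α = -0.694356, sin β = -0.938950, cos β = -0.344055, cos(α−β) = -0.436802, d² = 35.364105. Work in radians in the unit-radius frame; every candidate has L = ρ·(t + p + q).
LSL: p² = 2 + d² − 2cos(α−β) + 2d(sin α − sin β) = 57.964124; p = √p² = 7.613417; φ = atan2(cos β − cos α, d + sin α − sin β) = 0.046027 rad; t = (φ − α) mod 2π = 3.990892 rad, q = (β − φ) mod 2π = 4.315130 rad → L = 6.71·(3.990892 + 7.613417 + 4.315130) = 6.71·15.919439 = 106.819438 m
RSR: p² = 2 + d² − 2cos(α−β) + 2d(sin β − sin α) = 18.511293; p = √p² = 4.302475; φ = atan2(cos α − cos β, d − sin α + sin β) = -0.081509 rad; t = (α − φ) mod 2π = 2.419829 rad, q = (φ − β) mod 2π = 1.840520 rad → L = 6.71·(2.419829 + 4.302475 + 1.840520) = 6.71·8.562824 = 57.456548 m
LSR: p² = d² − 2 + 2cos(α−β) + 2d(sin α + sin β) = 29.882040; p = √p² = 5.466447; φ = atan2(−cos α − cos β, d + sin α + sin β) − atan2(−2, p) = 0.530097 rad; t = (φ − α) mod 2π = 4.474962 rad, q = (φ − β) mod 2π = 2.452125 rad → L = 6.71·(4.474962 + 5.466447 + 2.452125) = 6.71·12.393533 = 83.160609 m
RSL: p² = d² − 2 + 2cos(α−β) − 2d(sin α + sin β) = 35.098963; p = √p² = 5.924438; φ = atan2(cos α + cos β, d − sin α − sin β) − atan2(2, p) = -0.492413 rad; t = (α − φ) mod 2π = 2.830733 rad, q = (β − φ) mod 2π = 4.853570 rad → L = 6.71·(2.830733 + 5.924438 + 4.853570) = 6.71·13.608741 = 91.314654 m
RLR: c = (6 − d² + 2cos(α−β) + 2d(sin α − sin β))/8 = -1.313912, |c| > 1 → infeasible
LRL: c = (6 − d² + 2cos(α−β) − 2d(sin α − sin β))/8 = -6.245516, |c| > 1 → infeasible
Shortest: RSR with L = 57.456548 m ≈ 57.4565 m

57.4565 m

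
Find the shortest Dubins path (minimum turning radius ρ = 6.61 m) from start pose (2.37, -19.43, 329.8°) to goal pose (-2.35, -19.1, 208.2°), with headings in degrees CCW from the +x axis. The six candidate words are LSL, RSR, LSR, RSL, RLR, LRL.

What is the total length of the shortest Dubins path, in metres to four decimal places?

42.3138 m

Let ψ = atan2(Δy, Δx) = atan2(0.33, -4.72) = 176.0007° be the start→goal bearing.
Normalize: d = |goal − start| / ρ = 4.731522/6.61 = 0.715813, α = (θ_start − ψ) mod 360° = 153.7993° = 2.684305 rad, β = (θ_goal − ψ) mod 360° = 32.1993° = 0.561985 rad.
Common terms: sin α = 0.441516, cos α = -0.897253, sin β = 0.532867, cos β = 0.846199, cos(α−β) = -0.523986, d² = 0.512388. Work in radians in the unit-radius frame; every candidate has L = ρ·(t + p + q).
LSL: p² = 2 + d² − 2cos(α−β) + 2d(sin α − sin β) = 3.429580; p = √p² = 1.851913; φ = atan2(cos β − cos α, d + sin α − sin β) = 1.226857 rad; t = (φ − α) mod 2π = 4.825737 rad, q = (β − φ) mod 2π = 5.618313 rad → L = 6.61·(4.825737 + 1.851913 + 5.618313) = 6.61·12.295963 = 81.276314 m
RSR: p² = 2 + d² − 2cos(α−β) + 2d(sin β − sin α) = 3.691139; p = √p² = 1.921234; φ = atan2(cos α − cos β, d − sin α + sin β) = -1.137211 rad; t = (α − φ) mod 2π = 3.821515 rad, q = (φ − β) mod 2π = 4.583990 rad → L = 6.61·(3.821515 + 1.921234 + 4.583990) = 6.61·10.326739 = 68.259748 m
LSR: p² = d² − 2 + 2cos(α−β) + 2d(sin α + sin β) = -1.140633 < 0 → infeasible
RSL: p² = d² − 2 + 2cos(α−β) − 2d(sin α + sin β) = -3.930535 < 0 → infeasible
RLR: c = (6 − d² + 2cos(α−β) + 2d(sin α − sin β))/8 = 0.538608; p = 2π − arccos c = 5.281173 rad; φ = atan2(cos α − cos β, d − sin α + sin β) = -1.137211 rad; t = (α − φ + p/2) mod 2π = 0.178916 rad, q = (α − β − t + p) mod 2π = 0.941391 rad → L = 6.61·(0.178916 + 5.281173 + 0.941391) = 6.61·6.401480 = 42.313785 m
LRL: c = (6 − d² + 2cos(α−β) − 2d(sin α − sin β))/8 = 0.571302; p = 2π − arccos c = 5.320481 rad; φ = atan2(cos β − cos α, d + sin α − sin β) = 1.226857 rad; t = (φ − α + p/2) mod 2π = 1.202792 rad, q = (β − α − t + p) mod 2π = 1.995368 rad → L = 6.61·(1.202792 + 5.320481 + 1.995368) = 6.61·8.518641 = 56.308220 m
Shortest: RLR with L = 42.313785 m ≈ 42.3138 m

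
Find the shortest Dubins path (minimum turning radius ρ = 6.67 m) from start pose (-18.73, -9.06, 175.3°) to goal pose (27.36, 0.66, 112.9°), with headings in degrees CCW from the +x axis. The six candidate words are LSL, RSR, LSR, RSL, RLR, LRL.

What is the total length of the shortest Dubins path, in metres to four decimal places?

Let ψ = atan2(Δy, Δx) = atan2(9.72, 46.09) = 11.9087° be the start→goal bearing.
Normalize: d = |goal − start| / ρ = 47.103784/6.67 = 7.062037, α = (θ_start − ψ) mod 360° = 163.3913° = 2.851716 rad, β = (θ_goal − ψ) mod 360° = 100.9913° = 1.762631 rad.
Common terms: sin α = 0.285834, cos α = -0.958279, sin β = 0.981656, cos β = -0.190660, cos(α−β) = 0.463296, d² = 49.872361. Work in radians in the unit-radius frame; every candidate has L = ρ·(t + p + q).
LSL: p² = 2 + d² − 2cos(α−β) + 2d(sin α − sin β) = 41.117926; p = √p² = 6.412326; φ = atan2(cos β − cos α, d + sin α − sin β) = 0.119998 rad; t = (φ − α) mod 2π = 3.551467 rad, q = (β − φ) mod 2π = 1.642633 rad → L = 6.67·(3.551467 + 6.412326 + 1.642633) = 6.67·11.606426 = 77.414861 m
RSR: p² = 2 + d² − 2cos(α−β) + 2d(sin β − sin α) = 60.773613; p = √p² = 7.795743; φ = atan2(cos α − cos β, d − sin α + sin β) = -0.098626 rad; t = (α − φ) mod 2π = 2.950342 rad, q = (φ − β) mod 2π = 4.421928 rad → L = 6.67·(2.950342 + 7.795743 + 4.421928) = 6.67·15.168014 = 101.170654 m
LSR: p² = d² − 2 + 2cos(α−β) + 2d(sin α + sin β) = 66.701077; p = √p² = 8.167073; φ = atan2(−cos α − cos β, d + sin α + sin β) − atan2(−2, p) = 0.377230 rad; t = (φ − α) mod 2π = 3.808700 rad, q = (φ − β) mod 2π = 4.897785 rad → L = 6.67·(3.808700 + 8.167073 + 4.897785) = 6.67·16.873557 = 112.546626 m
RSL: p² = d² − 2 + 2cos(α−β) − 2d(sin α + sin β) = 30.896830; p = √p² = 5.558492; φ = atan2(cos α + cos β, d − sin α − sin β) − atan2(2, p) = -0.541128 rad; t = (α − φ) mod 2π = 3.392844 rad, q = (β − φ) mod 2π = 2.303758 rad → L = 6.67·(3.392844 + 5.558492 + 2.303758) = 6.67·11.255094 = 75.071477 m
RLR: c = (6 − d² + 2cos(α−β) + 2d(sin α − sin β))/8 = -6.596702, |c| > 1 → infeasible
LRL: c = (6 − d² + 2cos(α−β) − 2d(sin α − sin β))/8 = -4.139741, |c| > 1 → infeasible
Shortest: RSL with L = 75.071477 m ≈ 75.0715 m

75.0715 m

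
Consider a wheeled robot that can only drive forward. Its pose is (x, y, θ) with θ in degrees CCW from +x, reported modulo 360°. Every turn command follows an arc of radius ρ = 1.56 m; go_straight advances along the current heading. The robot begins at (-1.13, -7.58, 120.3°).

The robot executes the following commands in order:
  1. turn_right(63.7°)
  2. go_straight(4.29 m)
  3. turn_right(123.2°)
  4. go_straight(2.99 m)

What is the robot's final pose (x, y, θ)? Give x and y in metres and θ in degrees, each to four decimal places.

set_pose: (x, y, θ) = (-1.1300, -7.5800, 120.3000°), ρ = 1.56
turn_right(63.7°): centre at ρ to the right, rotate −63.7° → (-1.0855, -5.9342, 56.6000°)
go_straight(4.29): x += 4.29·cos θ, y += 4.29·sin θ → (1.2761, -2.3527, 56.6000°)
turn_right(123.2°): centre at ρ to the right, rotate −123.2° → (4.0102, -2.5919, -66.6000° ≡ 293.4000°)
go_straight(2.99): x += 2.99·cos θ, y += 2.99·sin θ → (5.1976, -5.3360, 293.4000°)

(5.1976, -5.3360, 293.4000°)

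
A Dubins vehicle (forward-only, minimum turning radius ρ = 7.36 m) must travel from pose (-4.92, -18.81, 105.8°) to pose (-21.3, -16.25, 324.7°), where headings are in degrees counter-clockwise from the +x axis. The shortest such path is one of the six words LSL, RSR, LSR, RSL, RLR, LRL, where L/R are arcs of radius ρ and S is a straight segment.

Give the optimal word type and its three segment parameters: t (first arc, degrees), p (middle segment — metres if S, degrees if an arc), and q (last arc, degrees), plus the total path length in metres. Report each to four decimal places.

Let ψ = atan2(Δy, Δx) = atan2(2.56, -16.38) = 171.1172° be the start→goal bearing.
Normalize: d = |goal − start| / ρ = 16.578842/7.36 = 2.252560, α = (θ_start − ψ) mod 360° = 294.6828° = 5.143185 rad, β = (θ_goal − ψ) mod 360° = 153.5828° = 2.680525 rad.
Common terms: sin α = -0.908634, cos α = 0.417594, sin β = 0.444904, cos β = -0.895578, cos(α−β) = -0.778243, d² = 5.074027. Work in radians in the unit-radius frame; every candidate has L = ρ·(t + p + q).
LSL: p² = 2 + d² − 2cos(α−β) + 2d(sin α − sin β) = 2.532663; p = √p² = 1.591434; φ = atan2(cos β − cos α, d + sin α − sin β) = -0.970468 rad; t = (φ − α) mod 2π = 0.169532 rad, q = (β − φ) mod 2π = 3.650994 rad → L = 7.36·(0.169532 + 1.591434 + 3.650994) = 7.36·5.411960 = 39.832025 m
RSR: p² = 2 + d² − 2cos(α−β) + 2d(sin β − sin α) = 14.728363; p = √p² = 3.837755; φ = atan2(cos α − cos β, d − sin α + sin β) = 0.349227 rad; t = (α − φ) mod 2π = 4.793958 rad, q = (φ − β) mod 2π = 3.951887 rad → L = 7.36·(4.793958 + 3.837755 + 3.951887) = 7.36·12.583600 = 92.615295 m
LSR: p² = d² − 2 + 2cos(α−β) + 2d(sin α + sin β) = -0.571617 < 0 → infeasible
RSL: p² = d² − 2 + 2cos(α−β) − 2d(sin α + sin β) = 3.606697; p = √p² = 1.899131; φ = atan2(cos α + cos β, d − sin α − sin β) − atan2(2, p) = -0.985448 rad; t = (α − φ) mod 2π = 6.128633 rad, q = (β − φ) mod 2π = 3.665974 rad → L = 7.36·(6.128633 + 1.899131 + 3.665974) = 7.36·11.693738 = 86.065909 m
RLR: c = (6 − d² + 2cos(α−β) + 2d(sin α − sin β))/8 = -0.841045; p = 2π − arccos c = 3.713176 rad; φ = atan2(cos α − cos β, d − sin α + sin β) = 0.349227 rad; t = (α − φ + p/2) mod 2π = 0.367360 rad, q = (α − β − t + p) mod 2π = 5.808475 rad → L = 7.36·(0.367360 + 3.713176 + 5.808475) = 7.36·9.889012 = 72.783127 m
LRL: c = (6 − d² + 2cos(α−β) − 2d(sin α − sin β))/8 = 0.683417; p = 2π − arccos c = 5.464822 rad; φ = atan2(cos β − cos α, d + sin α − sin β) = -0.970468 rad; t = (φ − α + p/2) mod 2π = 2.901943 rad, q = (β − α − t + p) mod 2π = 0.100219 rad → L = 7.36·(2.901943 + 5.464822 + 0.100219) = 7.36·8.466985 = 62.317009 m
Shortest: LSL with L = 39.832025 m ≈ 39.8320 m
Convert LSL to answer units (arcs ×180/π): t = 0.169532·180/π = 9.7135°, p = ρ·p = 7.36·1.591434 = 11.7130 m, q = 3.650994·180/π = 209.1865°, L = 39.8320 m.

LSL: t = 9.7135°, p = 11.7130 m, q = 209.1865°, L = 39.8320 m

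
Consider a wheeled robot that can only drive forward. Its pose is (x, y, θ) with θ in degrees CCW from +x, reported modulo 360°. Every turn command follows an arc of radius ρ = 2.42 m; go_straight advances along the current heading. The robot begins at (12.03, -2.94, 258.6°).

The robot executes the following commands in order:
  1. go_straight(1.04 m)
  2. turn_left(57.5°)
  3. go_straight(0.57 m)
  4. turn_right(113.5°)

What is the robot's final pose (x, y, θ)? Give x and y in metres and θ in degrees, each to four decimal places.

(12.1813, -10.5547, 202.6000°)

set_pose: (x, y, θ) = (12.0300, -2.9400, 258.6000°), ρ = 2.42
go_straight(1.04): x += 1.04·cos θ, y += 1.04·sin θ → (11.8244, -3.9595, 258.6000°)
turn_left(57.5°): centre at ρ to the left, rotate +57.5° → (12.5187, -6.1815, 316.1000°)
go_straight(0.57): x += 0.57·cos θ, y += 0.57·sin θ → (12.9294, -6.5768, 316.1000°)
turn_right(113.5°): centre at ρ to the right, rotate −113.5° → (12.1813, -10.5547, 202.6000°)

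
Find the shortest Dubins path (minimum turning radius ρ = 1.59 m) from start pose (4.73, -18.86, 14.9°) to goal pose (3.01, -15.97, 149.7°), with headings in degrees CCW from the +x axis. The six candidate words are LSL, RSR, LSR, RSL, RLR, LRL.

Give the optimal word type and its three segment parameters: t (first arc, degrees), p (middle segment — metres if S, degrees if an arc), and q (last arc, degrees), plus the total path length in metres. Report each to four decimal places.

Let ψ = atan2(Δy, Δx) = atan2(2.89, -1.72) = 120.7592° be the start→goal bearing.
Normalize: d = |goal − start| / ρ = 3.363109/1.59 = 2.115163, α = (θ_start − ψ) mod 360° = 254.1408° = 4.435593 rad, β = (θ_goal − ψ) mod 360° = 28.9408° = 0.505112 rad.
Common terms: sin α = -0.961936, cos α = -0.273275, sin β = 0.483905, cos β = 0.875120, cos(α−β) = -0.704634, d² = 4.473913. Work in radians in the unit-radius frame; every candidate has L = ρ·(t + p + q).
LSL: p² = 2 + d² − 2cos(α−β) + 2d(sin α − sin β) = 1.766803; p = √p² = 1.329211; φ = atan2(cos β − cos α, d + sin α − sin β) = 1.043096 rad; t = (φ − α) mod 2π = 2.890688 rad, q = (β − φ) mod 2π = 5.745201 rad → L = 1.59·(2.890688 + 1.329211 + 5.745201) = 1.59·9.965101 = 15.844510 m
RSR: p² = 2 + d² − 2cos(α−β) + 2d(sin β − sin α) = 13.999560; p = √p² = 3.741599; φ = atan2(cos α − cos β, d − sin α + sin β) = -0.311962 rad; t = (α − φ) mod 2π = 4.747555 rad, q = (φ − β) mod 2π = 5.466112 rad → L = 1.59·(4.747555 + 3.741599 + 5.466112) = 1.59·13.955265 = 22.188872 m
LSR: p² = d² − 2 + 2cos(α−β) + 2d(sin α + sin β) = -0.957581 < 0 → infeasible
RSL: p² = d² − 2 + 2cos(α−β) − 2d(sin α + sin β) = 3.086871; p = √p² = 1.756949; φ = atan2(cos α + cos β, d − sin α − sin β) − atan2(2, p) = -0.621952 rad; t = (α − φ) mod 2π = 5.057546 rad, q = (β − φ) mod 2π = 1.127064 rad → L = 1.59·(5.057546 + 1.756949 + 1.127064) = 1.59·7.941559 = 12.627079 m
RLR: c = (6 − d² + 2cos(α−β) + 2d(sin α − sin β))/8 = -0.749945; p = 2π − arccos c = 3.864410 rad; φ = atan2(cos α − cos β, d − sin α + sin β) = -0.311962 rad; t = (α − φ + p/2) mod 2π = 0.396575 rad, q = (α − β − t + p) mod 2π = 1.115132 rad → L = 1.59·(0.396575 + 3.864410 + 1.115132) = 1.59·5.376116 = 8.548025 m
LRL: c = (6 − d² + 2cos(α−β) − 2d(sin α − sin β))/8 = 0.779150; p = 2π − arccos c = 5.605697 rad; φ = atan2(cos β − cos α, d + sin α − sin β) = 1.043096 rad; t = (φ − α + p/2) mod 2π = 5.693537 rad, q = (β − α − t + p) mod 2π = 2.264864 rad → L = 1.59·(5.693537 + 5.605697 + 2.264864) = 1.59·13.564098 = 21.566916 m
Shortest: RLR with L = 8.548025 m ≈ 8.5480 m
Convert RLR to answer units (arcs ×180/π): t = 0.396575·180/π = 22.7221°, p = 3.864410·180/π = 221.4144°, q = 1.115132·180/π = 63.8923°, L = 8.5480 m.

RLR: t = 22.7221°, p = 221.4144°, q = 63.8923°, L = 8.5480 m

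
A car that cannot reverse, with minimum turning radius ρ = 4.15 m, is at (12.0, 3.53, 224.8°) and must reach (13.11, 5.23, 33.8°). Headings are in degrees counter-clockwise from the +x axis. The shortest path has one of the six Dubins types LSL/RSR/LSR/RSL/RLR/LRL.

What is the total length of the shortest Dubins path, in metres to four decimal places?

28.7051 m

Let ψ = atan2(Δy, Δx) = atan2(1.70, 1.11) = 56.8578° be the start→goal bearing.
Normalize: d = |goal − start| / ρ = 2.030296/4.15 = 0.489228, α = (θ_start − ψ) mod 360° = 167.9422° = 2.931144 rad, β = (θ_goal − ψ) mod 360° = 336.9422° = 5.880750 rad.
Common terms: sin α = 0.208899, cos α = -0.977937, sin β = -0.391660, cos β = 0.920110, cos(α−β) = -0.981627, d² = 0.239344. Work in radians in the unit-radius frame; every candidate has L = ρ·(t + p + q).
LSL: p² = 2 + d² − 2cos(α−β) + 2d(sin α − sin β) = 4.790218; p = √p² = 2.188657; φ = atan2(cos β − cos α, d + sin α − sin β) = 1.049592 rad; t = (φ − α) mod 2π = 4.401633 rad, q = (β − φ) mod 2π = 4.831158 rad → L = 4.15·(4.401633 + 2.188657 + 4.831158) = 4.15·11.421448 = 47.399011 m
RSR: p² = 2 + d² − 2cos(α−β) + 2d(sin β − sin α) = 3.614978; p = √p² = 1.901310; φ = atan2(cos α − cos β, d − sin α + sin β) = -1.629385 rad; t = (α − φ) mod 2π = 4.560529 rad, q = (φ − β) mod 2π = 5.056236 rad → L = 4.15·(4.560529 + 1.901310 + 5.056236) = 4.15·11.518074 = 47.800006 m
LSR: p² = d² − 2 + 2cos(α−β) + 2d(sin α + sin β) = -3.902734 < 0 → infeasible
RSL: p² = d² − 2 + 2cos(α−β) − 2d(sin α + sin β) = -3.545087 < 0 → infeasible
RLR: c = (6 − d² + 2cos(α−β) + 2d(sin α − sin β))/8 = 0.548128; p = 2π − arccos c = 5.292513 rad; φ = atan2(cos α − cos β, d − sin α + sin β) = -1.629385 rad; t = (α − φ + p/2) mod 2π = 0.923600 rad, q = (α − β − t + p) mod 2π = 1.419307 rad → L = 4.15·(0.923600 + 5.292513 + 1.419307) = 4.15·7.635420 = 31.686992 m
LRL: c = (6 − d² + 2cos(α−β) − 2d(sin α − sin β))/8 = 0.401223; p = 2π − arccos c = 5.125240 rad; φ = atan2(cos β − cos α, d + sin α − sin β) = 1.049592 rad; t = (φ − α + p/2) mod 2π = 0.681068 rad, q = (β − α − t + p) mod 2π = 1.110593 rad → L = 4.15·(0.681068 + 5.125240 + 1.110593) = 4.15·6.916902 = 28.705142 m
Shortest: LRL with L = 28.705142 m ≈ 28.7051 m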